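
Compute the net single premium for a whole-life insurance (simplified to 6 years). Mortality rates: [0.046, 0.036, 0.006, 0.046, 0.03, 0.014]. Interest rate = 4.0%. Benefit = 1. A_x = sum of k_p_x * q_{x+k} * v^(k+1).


v = 0.961538
Year 0: k_p_x=1.0, q=0.046, term=0.044231
Year 1: k_p_x=0.954, q=0.036, term=0.031753
Year 2: k_p_x=0.919656, q=0.006, term=0.004905
Year 3: k_p_x=0.914138, q=0.046, term=0.035945
Year 4: k_p_x=0.872088, q=0.03, term=0.021504
Year 5: k_p_x=0.845925, q=0.014, term=0.00936
A_x = 0.1477


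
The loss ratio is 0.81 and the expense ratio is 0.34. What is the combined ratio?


Combined ratio = loss ratio + expense ratio
= 0.81 + 0.34
= 1.15


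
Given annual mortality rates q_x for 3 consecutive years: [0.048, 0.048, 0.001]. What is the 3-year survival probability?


p_k = 1 - q_k for each year
Survival = product of (1 - q_k)
= 0.952 * 0.952 * 0.999
= 0.9054


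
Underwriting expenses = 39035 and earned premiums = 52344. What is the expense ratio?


Expense ratio = expenses / premiums
= 39035 / 52344
= 0.7457


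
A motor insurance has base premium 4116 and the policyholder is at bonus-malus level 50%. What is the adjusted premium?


adjusted = base * BM_level / 100
= 4116 * 50 / 100
= 4116 * 0.5
= 2058.0


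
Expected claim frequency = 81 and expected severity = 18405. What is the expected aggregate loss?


E[S] = E[N] * E[X]
= 81 * 18405
= 1.4908e+06


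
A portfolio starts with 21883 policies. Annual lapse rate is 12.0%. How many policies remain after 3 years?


remaining = initial * (1 - lapse)^years
= 21883 * (1 - 0.12)^3
= 21883 * 0.681472
= 14912.6518


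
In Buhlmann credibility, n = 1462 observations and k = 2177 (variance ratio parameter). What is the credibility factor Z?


Z = n / (n + k)
= 1462 / (1462 + 2177)
= 1462 / 3639
= 0.4018


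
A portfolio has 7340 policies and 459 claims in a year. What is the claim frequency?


frequency = claims / policies
= 459 / 7340
= 0.0625


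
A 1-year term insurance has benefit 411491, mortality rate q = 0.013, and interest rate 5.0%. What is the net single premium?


NSP = benefit * q * v
v = 1/(1+i) = 0.952381
NSP = 411491 * 0.013 * 0.952381
= 5094.6505


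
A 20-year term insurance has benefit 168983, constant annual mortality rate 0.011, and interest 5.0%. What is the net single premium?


NSP = benefit * sum_{k=0}^{n-1} k_p_x * q * v^(k+1)
With constant q=0.011, v=0.952381
Sum = 0.125852
NSP = 168983 * 0.125852
= 21266.8796


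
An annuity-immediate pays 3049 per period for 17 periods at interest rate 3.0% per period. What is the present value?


PV = PMT * (1 - (1+i)^(-n)) / i
= 3049 * (1 - (1+0.03)^(-17)) / 0.03
= 3049 * (1 - 0.605016) / 0.03
= 3049 * 13.166118
= 40143.4952


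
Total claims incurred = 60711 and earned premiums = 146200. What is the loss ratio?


Loss ratio = claims / premiums
= 60711 / 146200
= 0.4153


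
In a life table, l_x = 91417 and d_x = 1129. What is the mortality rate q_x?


q_x = d_x / l_x
= 1129 / 91417
= 0.0124


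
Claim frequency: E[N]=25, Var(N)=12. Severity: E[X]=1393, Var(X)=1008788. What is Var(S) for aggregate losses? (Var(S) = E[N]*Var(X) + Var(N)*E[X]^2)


Var(S) = E[N]*Var(X) + Var(N)*E[X]^2
= 25*1008788 + 12*1393^2
= 25219700 + 23285388
= 4.8505e+07


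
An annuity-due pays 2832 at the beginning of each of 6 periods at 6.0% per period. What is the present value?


PV_due = PMT * (1-(1+i)^(-n))/i * (1+i)
PV_immediate = 13925.8625
PV_due = 13925.8625 * 1.06
= 14761.4142


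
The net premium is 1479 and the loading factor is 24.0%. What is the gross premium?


Gross = net * (1 + loading)
= 1479 * (1 + 0.24)
= 1479 * 1.24
= 1833.96


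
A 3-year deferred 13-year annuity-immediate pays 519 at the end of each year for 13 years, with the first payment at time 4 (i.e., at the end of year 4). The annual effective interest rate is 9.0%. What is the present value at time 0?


PV at time 3 of the 13-year annuity-immediate:
a_n = 519 * (1-(1+0.09)^(-13))/0.09 = 3885.7031
Discount back 3 years to time 0:
PV = 3885.7031 * (1+0.09)^(-3)
= 3885.7031 * 0.772183
= 3000.4758


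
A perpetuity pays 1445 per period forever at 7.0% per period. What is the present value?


PV = PMT / i
= 1445 / 0.07
= 20642.8571


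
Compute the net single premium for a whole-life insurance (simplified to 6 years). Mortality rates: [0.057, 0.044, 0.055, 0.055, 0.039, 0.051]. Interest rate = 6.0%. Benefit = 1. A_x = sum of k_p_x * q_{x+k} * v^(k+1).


v = 0.943396
Year 0: k_p_x=1.0, q=0.057, term=0.053774
Year 1: k_p_x=0.943, q=0.044, term=0.036928
Year 2: k_p_x=0.901508, q=0.055, term=0.041631
Year 3: k_p_x=0.851925, q=0.055, term=0.037114
Year 4: k_p_x=0.805069, q=0.039, term=0.023462
Year 5: k_p_x=0.773671, q=0.051, term=0.027816
A_x = 0.2207


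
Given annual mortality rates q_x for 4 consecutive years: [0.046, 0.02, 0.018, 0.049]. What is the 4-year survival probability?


p_k = 1 - q_k for each year
Survival = product of (1 - q_k)
= 0.954 * 0.98 * 0.982 * 0.951
= 0.8731


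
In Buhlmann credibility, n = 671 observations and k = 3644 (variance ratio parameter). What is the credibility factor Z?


Z = n / (n + k)
= 671 / (671 + 3644)
= 671 / 4315
= 0.1555


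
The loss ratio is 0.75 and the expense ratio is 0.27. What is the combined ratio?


Combined ratio = loss ratio + expense ratio
= 0.75 + 0.27
= 1.02


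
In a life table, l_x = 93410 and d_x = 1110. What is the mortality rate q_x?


q_x = d_x / l_x
= 1110 / 93410
= 0.0119


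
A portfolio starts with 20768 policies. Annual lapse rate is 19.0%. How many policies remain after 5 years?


remaining = initial * (1 - lapse)^years
= 20768 * (1 - 0.19)^5
= 20768 * 0.348678
= 7241.3538


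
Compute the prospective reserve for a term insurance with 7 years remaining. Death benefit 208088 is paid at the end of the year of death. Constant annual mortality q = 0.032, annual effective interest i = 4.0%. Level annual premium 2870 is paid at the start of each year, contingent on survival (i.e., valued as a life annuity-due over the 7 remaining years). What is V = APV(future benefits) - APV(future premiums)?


v = 1/(1+i) = 0.961538
APV(future benefits) per unit = sum_{k=0}^{6} k_p_x * q * v^(k+1) = 0.17547
APV(future benefits) = 208088 * 0.17547 = 36513.1255
Life annuity-due factor ä_{x:7} = sum_{k=0}^{6} k_p_x * v^k = 5.702763
APV(future premiums) = 2870 * 5.702763 = 16366.9302
V = 36513.1255 - 16366.9302
= 20146.1952


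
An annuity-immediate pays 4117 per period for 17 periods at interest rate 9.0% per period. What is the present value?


PV = PMT * (1 - (1+i)^(-n)) / i
= 4117 * (1 - (1+0.09)^(-17)) / 0.09
= 4117 * (1 - 0.231073) / 0.09
= 4117 * 8.543631
= 35174.1303


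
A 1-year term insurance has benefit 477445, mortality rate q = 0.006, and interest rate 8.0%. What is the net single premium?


NSP = benefit * q * v
v = 1/(1+i) = 0.925926
NSP = 477445 * 0.006 * 0.925926
= 2652.4722


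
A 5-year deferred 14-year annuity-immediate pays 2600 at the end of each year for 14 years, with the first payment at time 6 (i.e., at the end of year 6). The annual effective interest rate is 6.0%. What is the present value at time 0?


PV at time 5 of the 14-year annuity-immediate:
a_n = 2600 * (1-(1+0.06)^(-14))/0.06 = 24166.9582
Discount back 5 years to time 0:
PV = 24166.9582 * (1+0.06)^(-5)
= 24166.9582 * 0.747258
= 18058.957


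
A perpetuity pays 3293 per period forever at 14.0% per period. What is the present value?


PV = PMT / i
= 3293 / 0.14
= 23521.4286


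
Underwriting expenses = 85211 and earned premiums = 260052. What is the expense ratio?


Expense ratio = expenses / premiums
= 85211 / 260052
= 0.3277


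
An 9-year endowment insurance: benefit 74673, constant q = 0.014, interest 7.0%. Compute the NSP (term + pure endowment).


Term component = 6482.6953
Pure endowment = 9_p_x * v^9 * benefit = 0.88083 * 0.543934 * 74673 = 35776.8281
NSP = 42259.5235


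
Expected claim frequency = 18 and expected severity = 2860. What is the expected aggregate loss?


E[S] = E[N] * E[X]
= 18 * 2860
= 51480


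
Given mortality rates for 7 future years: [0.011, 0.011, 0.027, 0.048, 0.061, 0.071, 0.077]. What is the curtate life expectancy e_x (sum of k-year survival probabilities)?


e_x = sum_{k=1}^{n} k_p_x
k_p_x values:
  1_p_x = 0.989
  2_p_x = 0.978121
  3_p_x = 0.951712
  4_p_x = 0.90603
  5_p_x = 0.850762
  6_p_x = 0.790358
  7_p_x = 0.7295
e_x = 6.1955


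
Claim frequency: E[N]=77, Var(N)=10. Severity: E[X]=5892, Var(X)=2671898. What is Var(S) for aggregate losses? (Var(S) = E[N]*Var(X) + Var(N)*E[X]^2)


Var(S) = E[N]*Var(X) + Var(N)*E[X]^2
= 77*2671898 + 10*5892^2
= 205736146 + 347156640
= 5.5289e+08


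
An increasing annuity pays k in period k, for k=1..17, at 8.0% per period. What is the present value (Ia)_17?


(Ia)_n = sum_{k=1}^{n} k * v^k, v = 1/(1+i)
v = 0.925926
Sum computed term by term:
(Ia)_17 = 65.71


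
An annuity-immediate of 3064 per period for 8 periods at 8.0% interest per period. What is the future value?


FV = PMT * ((1+i)^n - 1) / i
= 3064 * ((1.08)^8 - 1) / 0.08
= 3064 * (1.85093 - 1) / 0.08
= 32590.6271


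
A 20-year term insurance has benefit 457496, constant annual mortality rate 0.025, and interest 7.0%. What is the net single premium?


NSP = benefit * sum_{k=0}^{n-1} k_p_x * q * v^(k+1)
With constant q=0.025, v=0.934579
Sum = 0.222172
NSP = 457496 * 0.222172
= 101642.8556


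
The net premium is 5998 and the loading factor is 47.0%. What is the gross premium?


Gross = net * (1 + loading)
= 5998 * (1 + 0.47)
= 5998 * 1.47
= 8817.06


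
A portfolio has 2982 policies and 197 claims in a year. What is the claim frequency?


frequency = claims / policies
= 197 / 2982
= 0.0661


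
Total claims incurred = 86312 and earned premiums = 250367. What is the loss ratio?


Loss ratio = claims / premiums
= 86312 / 250367
= 0.3447


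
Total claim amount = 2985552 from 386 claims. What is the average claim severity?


severity = total / number
= 2985552 / 386
= 7734.5907


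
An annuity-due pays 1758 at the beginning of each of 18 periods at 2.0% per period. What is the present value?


PV_due = PMT * (1-(1+i)^(-n))/i * (1+i)
PV_immediate = 26355.9909
PV_due = 26355.9909 * 1.02
= 26883.1108


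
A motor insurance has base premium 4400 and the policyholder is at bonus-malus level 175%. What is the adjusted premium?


adjusted = base * BM_level / 100
= 4400 * 175 / 100
= 4400 * 1.75
= 7700.0


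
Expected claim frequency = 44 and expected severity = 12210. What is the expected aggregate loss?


E[S] = E[N] * E[X]
= 44 * 12210
= 537240


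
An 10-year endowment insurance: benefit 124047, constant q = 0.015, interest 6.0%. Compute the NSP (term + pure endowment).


Term component = 12899.1764
Pure endowment = 10_p_x * v^10 * benefit = 0.85973 * 0.558395 * 124047 = 59551.1178
NSP = 72450.2943


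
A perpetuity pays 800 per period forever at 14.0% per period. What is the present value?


PV = PMT / i
= 800 / 0.14
= 5714.2857


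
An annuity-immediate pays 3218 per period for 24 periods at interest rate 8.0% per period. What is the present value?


PV = PMT * (1 - (1+i)^(-n)) / i
= 3218 * (1 - (1+0.08)^(-24)) / 0.08
= 3218 * (1 - 0.157699) / 0.08
= 3218 * 10.528758
= 33881.5442


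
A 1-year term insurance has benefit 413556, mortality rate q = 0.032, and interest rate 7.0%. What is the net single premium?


NSP = benefit * q * v
v = 1/(1+i) = 0.934579
NSP = 413556 * 0.032 * 0.934579
= 12368.0299


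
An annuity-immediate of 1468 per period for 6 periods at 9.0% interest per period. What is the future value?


FV = PMT * ((1+i)^n - 1) / i
= 1468 * ((1.09)^6 - 1) / 0.09
= 1468 * (1.6771 - 1) / 0.09
= 11044.2551


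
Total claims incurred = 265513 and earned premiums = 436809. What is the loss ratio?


Loss ratio = claims / premiums
= 265513 / 436809
= 0.6078


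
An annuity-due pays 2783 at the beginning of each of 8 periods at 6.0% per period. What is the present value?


PV_due = PMT * (1-(1+i)^(-n))/i * (1+i)
PV_immediate = 17281.8562
PV_due = 17281.8562 * 1.06
= 18318.7675


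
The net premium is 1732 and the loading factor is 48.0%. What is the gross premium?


Gross = net * (1 + loading)
= 1732 * (1 + 0.48)
= 1732 * 1.48
= 2563.36


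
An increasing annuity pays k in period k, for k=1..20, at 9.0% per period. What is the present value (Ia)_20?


(Ia)_n = sum_{k=1}^{n} k * v^k, v = 1/(1+i)
v = 0.917431
Sum computed term by term:
(Ia)_20 = 70.9055


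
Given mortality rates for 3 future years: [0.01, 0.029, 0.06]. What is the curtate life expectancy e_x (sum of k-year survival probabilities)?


e_x = sum_{k=1}^{n} k_p_x
k_p_x values:
  1_p_x = 0.99
  2_p_x = 0.96129
  3_p_x = 0.903613
e_x = 2.8549


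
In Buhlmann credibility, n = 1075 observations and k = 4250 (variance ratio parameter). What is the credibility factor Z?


Z = n / (n + k)
= 1075 / (1075 + 4250)
= 1075 / 5325
= 0.2019


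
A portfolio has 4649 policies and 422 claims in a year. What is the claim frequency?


frequency = claims / policies
= 422 / 4649
= 0.0908


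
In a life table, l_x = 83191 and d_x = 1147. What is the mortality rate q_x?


q_x = d_x / l_x
= 1147 / 83191
= 0.0138


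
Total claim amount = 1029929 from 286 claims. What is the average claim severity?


severity = total / number
= 1029929 / 286
= 3601.1503


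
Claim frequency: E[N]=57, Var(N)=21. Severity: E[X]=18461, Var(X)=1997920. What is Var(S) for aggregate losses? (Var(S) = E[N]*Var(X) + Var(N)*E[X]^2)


Var(S) = E[N]*Var(X) + Var(N)*E[X]^2
= 57*1997920 + 21*18461^2
= 113881440 + 7156978941
= 7.2709e+09


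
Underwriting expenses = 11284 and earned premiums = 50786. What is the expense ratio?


Expense ratio = expenses / premiums
= 11284 / 50786
= 0.2222


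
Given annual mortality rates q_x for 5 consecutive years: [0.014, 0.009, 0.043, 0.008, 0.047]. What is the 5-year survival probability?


p_k = 1 - q_k for each year
Survival = product of (1 - q_k)
= 0.986 * 0.991 * 0.957 * 0.992 * 0.953
= 0.884


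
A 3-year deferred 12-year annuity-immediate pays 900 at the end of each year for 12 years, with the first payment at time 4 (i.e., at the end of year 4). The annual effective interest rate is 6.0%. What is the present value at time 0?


PV at time 3 of the 12-year annuity-immediate:
a_n = 900 * (1-(1+0.06)^(-12))/0.06 = 7545.4595
Discount back 3 years to time 0:
PV = 7545.4595 * (1+0.06)^(-3)
= 7545.4595 * 0.839619
= 6335.3133


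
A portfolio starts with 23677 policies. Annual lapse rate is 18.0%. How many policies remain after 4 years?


remaining = initial * (1 - lapse)^years
= 23677 * (1 - 0.18)^4
= 23677 * 0.452122
= 10704.8869


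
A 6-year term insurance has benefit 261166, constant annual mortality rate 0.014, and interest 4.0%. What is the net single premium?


NSP = benefit * sum_{k=0}^{n-1} k_p_x * q * v^(k+1)
With constant q=0.014, v=0.961538
Sum = 0.070983
NSP = 261166 * 0.070983
= 18538.3271


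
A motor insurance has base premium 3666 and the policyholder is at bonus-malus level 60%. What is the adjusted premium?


adjusted = base * BM_level / 100
= 3666 * 60 / 100
= 3666 * 0.6
= 2199.6


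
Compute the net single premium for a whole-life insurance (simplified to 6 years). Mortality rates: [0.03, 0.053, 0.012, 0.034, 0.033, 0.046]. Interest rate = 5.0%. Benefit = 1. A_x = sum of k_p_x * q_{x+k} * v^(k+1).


v = 0.952381
Year 0: k_p_x=1.0, q=0.03, term=0.028571
Year 1: k_p_x=0.97, q=0.053, term=0.04663
Year 2: k_p_x=0.91859, q=0.012, term=0.009522
Year 3: k_p_x=0.907567, q=0.034, term=0.025386
Year 4: k_p_x=0.87671, q=0.033, term=0.022669
Year 5: k_p_x=0.847778, q=0.046, term=0.029101
A_x = 0.1619


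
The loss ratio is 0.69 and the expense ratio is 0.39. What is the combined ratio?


Combined ratio = loss ratio + expense ratio
= 0.69 + 0.39
= 1.08


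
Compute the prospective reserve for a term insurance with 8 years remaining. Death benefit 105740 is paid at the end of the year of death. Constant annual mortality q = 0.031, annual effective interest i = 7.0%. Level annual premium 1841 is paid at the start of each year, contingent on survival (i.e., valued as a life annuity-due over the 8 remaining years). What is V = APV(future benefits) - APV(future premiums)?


v = 1/(1+i) = 0.934579
APV(future benefits) per unit = sum_{k=0}^{7} k_p_x * q * v^(k+1) = 0.168076
APV(future benefits) = 105740 * 0.168076 = 17772.3646
Life annuity-due factor ä_{x:8} = sum_{k=0}^{7} k_p_x * v^k = 5.801336
APV(future premiums) = 1841 * 5.801336 = 10680.2589
V = 17772.3646 - 10680.2589
= 7092.1057


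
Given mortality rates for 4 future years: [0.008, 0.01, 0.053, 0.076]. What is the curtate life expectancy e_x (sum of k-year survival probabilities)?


e_x = sum_{k=1}^{n} k_p_x
k_p_x values:
  1_p_x = 0.992
  2_p_x = 0.98208
  3_p_x = 0.93003
  4_p_x = 0.859347
e_x = 3.7635


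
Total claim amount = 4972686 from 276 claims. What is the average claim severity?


severity = total / number
= 4972686 / 276
= 18016.9783


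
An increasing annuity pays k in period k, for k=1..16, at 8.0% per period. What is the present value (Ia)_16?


(Ia)_n = sum_{k=1}^{n} k * v^k, v = 1/(1+i)
v = 0.925926
Sum computed term by term:
(Ia)_16 = 61.1154


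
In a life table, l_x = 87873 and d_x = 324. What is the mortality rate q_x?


q_x = d_x / l_x
= 324 / 87873
= 0.0037


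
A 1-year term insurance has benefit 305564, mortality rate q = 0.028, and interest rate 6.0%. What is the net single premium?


NSP = benefit * q * v
v = 1/(1+i) = 0.943396
NSP = 305564 * 0.028 * 0.943396
= 8071.5019


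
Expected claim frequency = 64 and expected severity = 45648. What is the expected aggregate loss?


E[S] = E[N] * E[X]
= 64 * 45648
= 2.9215e+06


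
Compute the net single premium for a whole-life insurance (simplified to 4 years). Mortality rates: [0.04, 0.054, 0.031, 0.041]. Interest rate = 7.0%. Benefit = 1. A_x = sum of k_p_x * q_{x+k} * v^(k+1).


v = 0.934579
Year 0: k_p_x=1.0, q=0.04, term=0.037383
Year 1: k_p_x=0.96, q=0.054, term=0.045279
Year 2: k_p_x=0.90816, q=0.031, term=0.022981
Year 3: k_p_x=0.880007, q=0.041, term=0.027525
A_x = 0.1332


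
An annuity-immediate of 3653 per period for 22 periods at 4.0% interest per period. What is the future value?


FV = PMT * ((1+i)^n - 1) / i
= 3653 * ((1.04)^22 - 1) / 0.04
= 3653 * (2.369919 - 1) / 0.04
= 125107.8336


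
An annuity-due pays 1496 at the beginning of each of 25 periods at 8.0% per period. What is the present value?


PV_due = PMT * (1-(1+i)^(-n))/i * (1+i)
PV_immediate = 15969.4652
PV_due = 15969.4652 * 1.08
= 17247.0224


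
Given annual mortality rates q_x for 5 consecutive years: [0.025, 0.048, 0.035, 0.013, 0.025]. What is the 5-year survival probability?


p_k = 1 - q_k for each year
Survival = product of (1 - q_k)
= 0.975 * 0.952 * 0.965 * 0.987 * 0.975
= 0.862


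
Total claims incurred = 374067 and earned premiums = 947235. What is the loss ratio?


Loss ratio = claims / premiums
= 374067 / 947235
= 0.3949


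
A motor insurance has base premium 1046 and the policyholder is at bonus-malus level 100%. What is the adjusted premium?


adjusted = base * BM_level / 100
= 1046 * 100 / 100
= 1046 * 1.0
= 1046.0


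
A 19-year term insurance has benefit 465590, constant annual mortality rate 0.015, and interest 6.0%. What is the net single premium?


NSP = benefit * sum_{k=0}^{n-1} k_p_x * q * v^(k+1)
With constant q=0.015, v=0.943396
Sum = 0.150397
NSP = 465590 * 0.150397
= 70023.3929


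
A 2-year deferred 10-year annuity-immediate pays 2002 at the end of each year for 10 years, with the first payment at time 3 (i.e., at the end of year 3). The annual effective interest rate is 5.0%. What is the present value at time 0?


PV at time 2 of the 10-year annuity-immediate:
a_n = 2002 * (1-(1+0.05)^(-10))/0.05 = 15458.9133
Discount back 2 years to time 0:
PV = 15458.9133 * (1+0.05)^(-2)
= 15458.9133 * 0.907029
= 14021.6901


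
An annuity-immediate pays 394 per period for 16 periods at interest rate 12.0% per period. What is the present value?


PV = PMT * (1 - (1+i)^(-n)) / i
= 394 * (1 - (1+0.12)^(-16)) / 0.12
= 394 * (1 - 0.163122) / 0.12
= 394 * 6.973986
= 2747.7505


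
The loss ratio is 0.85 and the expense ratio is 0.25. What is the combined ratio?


Combined ratio = loss ratio + expense ratio
= 0.85 + 0.25
= 1.1


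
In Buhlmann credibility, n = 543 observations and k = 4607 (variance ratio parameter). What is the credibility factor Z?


Z = n / (n + k)
= 543 / (543 + 4607)
= 543 / 5150
= 0.1054


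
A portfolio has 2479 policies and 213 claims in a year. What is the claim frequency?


frequency = claims / policies
= 213 / 2479
= 0.0859


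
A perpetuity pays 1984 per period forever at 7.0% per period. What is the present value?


PV = PMT / i
= 1984 / 0.07
= 28342.8571


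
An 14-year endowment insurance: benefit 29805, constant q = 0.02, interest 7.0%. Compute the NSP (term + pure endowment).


Term component = 4687.4963
Pure endowment = 14_p_x * v^14 * benefit = 0.753642 * 0.387817 * 29805 = 8711.2665
NSP = 13398.7628


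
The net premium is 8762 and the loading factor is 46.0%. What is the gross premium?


Gross = net * (1 + loading)
= 8762 * (1 + 0.46)
= 8762 * 1.46
= 12792.52


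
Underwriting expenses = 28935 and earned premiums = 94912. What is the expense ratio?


Expense ratio = expenses / premiums
= 28935 / 94912
= 0.3049


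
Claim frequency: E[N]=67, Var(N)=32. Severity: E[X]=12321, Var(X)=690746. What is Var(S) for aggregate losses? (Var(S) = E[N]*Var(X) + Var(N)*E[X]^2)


Var(S) = E[N]*Var(X) + Var(N)*E[X]^2
= 67*690746 + 32*12321^2
= 46279982 + 4857825312
= 4.9041e+09


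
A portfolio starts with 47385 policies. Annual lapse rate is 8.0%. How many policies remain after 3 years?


remaining = initial * (1 - lapse)^years
= 47385 * (1 - 0.08)^3
= 47385 * 0.778688
= 36898.1309


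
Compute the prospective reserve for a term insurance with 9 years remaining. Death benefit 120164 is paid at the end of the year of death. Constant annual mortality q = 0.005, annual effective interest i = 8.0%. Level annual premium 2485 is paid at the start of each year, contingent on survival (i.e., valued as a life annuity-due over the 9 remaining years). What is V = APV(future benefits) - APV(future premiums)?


v = 1/(1+i) = 0.925926
APV(future benefits) per unit = sum_{k=0}^{8} k_p_x * q * v^(k+1) = 0.030695
APV(future benefits) = 120164 * 0.030695 = 3688.4497
Life annuity-due factor ä_{x:9} = sum_{k=0}^{8} k_p_x * v^k = 6.630148
APV(future premiums) = 2485 * 6.630148 = 16475.9185
V = 3688.4497 - 16475.9185
= -12787.4688


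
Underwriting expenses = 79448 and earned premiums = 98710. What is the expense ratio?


Expense ratio = expenses / premiums
= 79448 / 98710
= 0.8049


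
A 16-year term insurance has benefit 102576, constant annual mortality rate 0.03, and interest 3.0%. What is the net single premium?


NSP = benefit * sum_{k=0}^{n-1} k_p_x * q * v^(k+1)
With constant q=0.03, v=0.970874
Sum = 0.308609
NSP = 102576 * 0.308609
= 31655.8476


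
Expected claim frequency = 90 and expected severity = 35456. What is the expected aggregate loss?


E[S] = E[N] * E[X]
= 90 * 35456
= 3.1910e+06


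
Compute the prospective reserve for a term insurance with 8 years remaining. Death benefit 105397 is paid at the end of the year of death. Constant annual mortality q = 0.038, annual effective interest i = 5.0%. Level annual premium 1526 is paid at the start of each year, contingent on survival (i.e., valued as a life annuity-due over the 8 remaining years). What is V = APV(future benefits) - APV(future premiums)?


v = 1/(1+i) = 0.952381
APV(future benefits) per unit = sum_{k=0}^{7} k_p_x * q * v^(k+1) = 0.217437
APV(future benefits) = 105397 * 0.217437 = 22917.1842
Life annuity-due factor ä_{x:8} = sum_{k=0}^{7} k_p_x * v^k = 6.008122
APV(future premiums) = 1526 * 6.008122 = 9168.3935
V = 22917.1842 - 9168.3935
= 13748.7908


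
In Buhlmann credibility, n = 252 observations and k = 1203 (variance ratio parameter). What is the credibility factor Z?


Z = n / (n + k)
= 252 / (252 + 1203)
= 252 / 1455
= 0.1732


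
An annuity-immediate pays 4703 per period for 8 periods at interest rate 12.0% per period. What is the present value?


PV = PMT * (1 - (1+i)^(-n)) / i
= 4703 * (1 - (1+0.12)^(-8)) / 0.12
= 4703 * (1 - 0.403883) / 0.12
= 4703 * 4.96764
= 23362.8098


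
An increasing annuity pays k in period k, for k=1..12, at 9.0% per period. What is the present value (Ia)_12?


(Ia)_n = sum_{k=1}^{n} k * v^k, v = 1/(1+i)
v = 0.917431
Sum computed term by term:
(Ia)_12 = 39.3197


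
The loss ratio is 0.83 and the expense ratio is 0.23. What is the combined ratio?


Combined ratio = loss ratio + expense ratio
= 0.83 + 0.23
= 1.06


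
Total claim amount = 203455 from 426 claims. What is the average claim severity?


severity = total / number
= 203455 / 426
= 477.5939


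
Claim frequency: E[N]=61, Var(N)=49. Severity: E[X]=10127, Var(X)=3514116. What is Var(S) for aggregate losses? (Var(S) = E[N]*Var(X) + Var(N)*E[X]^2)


Var(S) = E[N]*Var(X) + Var(N)*E[X]^2
= 61*3514116 + 49*10127^2
= 214361076 + 5025250321
= 5.2396e+09


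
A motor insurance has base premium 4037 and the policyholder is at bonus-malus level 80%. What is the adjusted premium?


adjusted = base * BM_level / 100
= 4037 * 80 / 100
= 4037 * 0.8
= 3229.6


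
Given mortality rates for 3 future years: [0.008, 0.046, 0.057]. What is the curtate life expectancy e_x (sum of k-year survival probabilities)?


e_x = sum_{k=1}^{n} k_p_x
k_p_x values:
  1_p_x = 0.992
  2_p_x = 0.946368
  3_p_x = 0.892425
e_x = 2.8308


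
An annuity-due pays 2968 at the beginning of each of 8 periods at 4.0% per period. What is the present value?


PV_due = PMT * (1-(1+i)^(-n))/i * (1+i)
PV_immediate = 19982.7868
PV_due = 19982.7868 * 1.04
= 20782.0983


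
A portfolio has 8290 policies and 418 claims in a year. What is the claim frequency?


frequency = claims / policies
= 418 / 8290
= 0.0504


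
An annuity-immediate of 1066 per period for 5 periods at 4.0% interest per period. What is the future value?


FV = PMT * ((1+i)^n - 1) / i
= 1066 * ((1.04)^5 - 1) / 0.04
= 1066 * (1.216653 - 1) / 0.04
= 5773.7998


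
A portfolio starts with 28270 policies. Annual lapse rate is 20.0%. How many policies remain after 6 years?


remaining = initial * (1 - lapse)^years
= 28270 * (1 - 0.2)^6
= 28270 * 0.262144
= 7410.8109


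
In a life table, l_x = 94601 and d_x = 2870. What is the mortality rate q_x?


q_x = d_x / l_x
= 2870 / 94601
= 0.0303


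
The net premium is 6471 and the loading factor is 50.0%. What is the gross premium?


Gross = net * (1 + loading)
= 6471 * (1 + 0.5)
= 6471 * 1.5
= 9706.5


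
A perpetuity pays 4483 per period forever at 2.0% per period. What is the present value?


PV = PMT / i
= 4483 / 0.02
= 224150.0


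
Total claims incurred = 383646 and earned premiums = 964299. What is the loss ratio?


Loss ratio = claims / premiums
= 383646 / 964299
= 0.3978


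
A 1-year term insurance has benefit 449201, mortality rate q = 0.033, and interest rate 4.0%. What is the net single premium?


NSP = benefit * q * v
v = 1/(1+i) = 0.961538
NSP = 449201 * 0.033 * 0.961538
= 14253.4933


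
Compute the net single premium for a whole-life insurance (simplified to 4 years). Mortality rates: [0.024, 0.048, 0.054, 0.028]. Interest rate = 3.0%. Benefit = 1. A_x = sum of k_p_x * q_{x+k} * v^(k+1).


v = 0.970874
Year 0: k_p_x=1.0, q=0.024, term=0.023301
Year 1: k_p_x=0.976, q=0.048, term=0.044159
Year 2: k_p_x=0.929152, q=0.054, term=0.045917
Year 3: k_p_x=0.878978, q=0.028, term=0.021867
A_x = 0.1352


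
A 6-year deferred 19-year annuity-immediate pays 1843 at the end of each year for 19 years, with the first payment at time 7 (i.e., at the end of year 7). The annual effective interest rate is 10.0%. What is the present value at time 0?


PV at time 6 of the 19-year annuity-immediate:
a_n = 1843 * (1-(1+0.1)^(-19))/0.1 = 15416.5477
Discount back 6 years to time 0:
PV = 15416.5477 * (1+0.1)^(-6)
= 15416.5477 * 0.564474
= 8702.2393


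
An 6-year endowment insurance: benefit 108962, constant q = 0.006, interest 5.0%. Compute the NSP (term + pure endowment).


Term component = 3271.7624
Pure endowment = 6_p_x * v^6 * benefit = 0.964536 * 0.746215 * 108962 = 78425.5509
NSP = 81697.3133


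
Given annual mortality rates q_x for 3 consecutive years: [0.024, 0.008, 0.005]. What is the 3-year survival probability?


p_k = 1 - q_k for each year
Survival = product of (1 - q_k)
= 0.976 * 0.992 * 0.995
= 0.9634


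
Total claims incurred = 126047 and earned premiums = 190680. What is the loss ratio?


Loss ratio = claims / premiums
= 126047 / 190680
= 0.661


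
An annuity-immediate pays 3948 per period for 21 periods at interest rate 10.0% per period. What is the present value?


PV = PMT * (1 - (1+i)^(-n)) / i
= 3948 * (1 - (1+0.1)^(-21)) / 0.1
= 3948 * (1 - 0.135131) / 0.1
= 3948 * 8.648694
= 34145.0451


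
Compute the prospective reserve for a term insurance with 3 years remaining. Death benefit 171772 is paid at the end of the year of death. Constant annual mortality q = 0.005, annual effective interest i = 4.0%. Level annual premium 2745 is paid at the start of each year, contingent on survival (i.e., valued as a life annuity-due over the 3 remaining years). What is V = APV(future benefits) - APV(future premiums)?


v = 1/(1+i) = 0.961538
APV(future benefits) per unit = sum_{k=0}^{2} k_p_x * q * v^(k+1) = 0.013808
APV(future benefits) = 171772 * 0.013808 = 2371.8282
Life annuity-due factor ä_{x:3} = sum_{k=0}^{2} k_p_x * v^k = 2.872065
APV(future premiums) = 2745 * 2.872065 = 7883.8171
V = 2371.8282 - 7883.8171
= -5511.9889


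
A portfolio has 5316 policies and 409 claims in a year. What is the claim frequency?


frequency = claims / policies
= 409 / 5316
= 0.0769


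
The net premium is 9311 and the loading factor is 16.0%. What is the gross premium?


Gross = net * (1 + loading)
= 9311 * (1 + 0.16)
= 9311 * 1.16
= 10800.76


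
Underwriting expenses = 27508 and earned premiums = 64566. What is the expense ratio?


Expense ratio = expenses / premiums
= 27508 / 64566
= 0.426


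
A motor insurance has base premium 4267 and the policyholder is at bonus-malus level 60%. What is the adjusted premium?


adjusted = base * BM_level / 100
= 4267 * 60 / 100
= 4267 * 0.6
= 2560.2


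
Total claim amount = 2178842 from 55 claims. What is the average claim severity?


severity = total / number
= 2178842 / 55
= 39615.3091


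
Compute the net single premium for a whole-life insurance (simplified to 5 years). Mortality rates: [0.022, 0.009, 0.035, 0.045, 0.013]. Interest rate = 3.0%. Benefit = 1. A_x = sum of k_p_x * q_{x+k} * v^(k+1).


v = 0.970874
Year 0: k_p_x=1.0, q=0.022, term=0.021359
Year 1: k_p_x=0.978, q=0.009, term=0.008297
Year 2: k_p_x=0.969198, q=0.035, term=0.031043
Year 3: k_p_x=0.935276, q=0.045, term=0.037394
Year 4: k_p_x=0.893189, q=0.013, term=0.010016
A_x = 0.1081


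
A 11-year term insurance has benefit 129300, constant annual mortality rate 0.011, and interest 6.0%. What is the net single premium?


NSP = benefit * sum_{k=0}^{n-1} k_p_x * q * v^(k+1)
With constant q=0.011, v=0.943396
Sum = 0.082664
NSP = 129300 * 0.082664
= 10688.5079


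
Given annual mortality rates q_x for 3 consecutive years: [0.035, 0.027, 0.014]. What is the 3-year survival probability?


p_k = 1 - q_k for each year
Survival = product of (1 - q_k)
= 0.965 * 0.973 * 0.986
= 0.9258


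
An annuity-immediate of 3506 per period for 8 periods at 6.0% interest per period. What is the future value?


FV = PMT * ((1+i)^n - 1) / i
= 3506 * ((1.06)^8 - 1) / 0.06
= 3506 * (1.593848 - 1) / 0.06
= 34700.5225


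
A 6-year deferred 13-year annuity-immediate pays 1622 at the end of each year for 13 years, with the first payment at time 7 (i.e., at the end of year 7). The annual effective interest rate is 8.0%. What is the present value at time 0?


PV at time 6 of the 13-year annuity-immediate:
a_n = 1622 * (1-(1+0.08)^(-13))/0.08 = 12819.9246
Discount back 6 years to time 0:
PV = 12819.9246 * (1+0.08)^(-6)
= 12819.9246 * 0.63017
= 8078.7271


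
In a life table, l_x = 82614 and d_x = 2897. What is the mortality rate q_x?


q_x = d_x / l_x
= 2897 / 82614
= 0.0351


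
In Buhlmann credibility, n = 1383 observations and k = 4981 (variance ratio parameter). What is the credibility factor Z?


Z = n / (n + k)
= 1383 / (1383 + 4981)
= 1383 / 6364
= 0.2173


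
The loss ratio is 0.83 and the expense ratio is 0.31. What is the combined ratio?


Combined ratio = loss ratio + expense ratio
= 0.83 + 0.31
= 1.14


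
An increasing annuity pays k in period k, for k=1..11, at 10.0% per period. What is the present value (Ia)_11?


(Ia)_n = sum_{k=1}^{n} k * v^k, v = 1/(1+i)
v = 0.909091
Sum computed term by term:
(Ia)_11 = 32.8913


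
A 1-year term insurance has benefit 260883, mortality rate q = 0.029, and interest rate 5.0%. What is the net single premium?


NSP = benefit * q * v
v = 1/(1+i) = 0.952381
NSP = 260883 * 0.029 * 0.952381
= 7205.34


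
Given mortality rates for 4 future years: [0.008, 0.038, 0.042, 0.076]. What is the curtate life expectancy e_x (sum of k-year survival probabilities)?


e_x = sum_{k=1}^{n} k_p_x
k_p_x values:
  1_p_x = 0.992
  2_p_x = 0.954304
  3_p_x = 0.914223
  4_p_x = 0.844742
e_x = 3.7053


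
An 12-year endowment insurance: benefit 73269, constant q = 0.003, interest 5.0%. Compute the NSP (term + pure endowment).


Term component = 1919.7083
Pure endowment = 12_p_x * v^12 * benefit = 0.964588 * 0.556837 * 73269 = 39354.1535
NSP = 41273.8618


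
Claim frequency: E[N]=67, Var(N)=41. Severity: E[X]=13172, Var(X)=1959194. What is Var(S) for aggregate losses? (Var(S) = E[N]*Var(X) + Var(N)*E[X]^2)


Var(S) = E[N]*Var(X) + Var(N)*E[X]^2
= 67*1959194 + 41*13172^2
= 131265998 + 7113564944
= 7.2448e+09


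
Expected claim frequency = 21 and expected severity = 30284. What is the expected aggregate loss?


E[S] = E[N] * E[X]
= 21 * 30284
= 635964


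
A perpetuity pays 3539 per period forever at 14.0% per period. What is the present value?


PV = PMT / i
= 3539 / 0.14
= 25278.5714


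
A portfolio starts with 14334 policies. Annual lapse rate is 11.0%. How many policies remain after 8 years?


remaining = initial * (1 - lapse)^years
= 14334 * (1 - 0.11)^8
= 14334 * 0.393659
= 5642.7064


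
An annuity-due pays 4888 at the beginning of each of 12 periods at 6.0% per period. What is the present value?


PV_due = PMT * (1-(1+i)^(-n))/i * (1+i)
PV_immediate = 40980.2292
PV_due = 40980.2292 * 1.06
= 43439.0429


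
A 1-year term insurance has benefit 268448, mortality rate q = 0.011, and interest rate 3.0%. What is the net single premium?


NSP = benefit * q * v
v = 1/(1+i) = 0.970874
NSP = 268448 * 0.011 * 0.970874
= 2866.9204


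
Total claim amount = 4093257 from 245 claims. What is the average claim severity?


severity = total / number
= 4093257 / 245
= 16707.1714


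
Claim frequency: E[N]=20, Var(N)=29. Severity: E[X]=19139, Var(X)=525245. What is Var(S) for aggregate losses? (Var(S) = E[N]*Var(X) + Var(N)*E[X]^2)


Var(S) = E[N]*Var(X) + Var(N)*E[X]^2
= 20*525245 + 29*19139^2
= 10504900 + 10622738309
= 1.0633e+10


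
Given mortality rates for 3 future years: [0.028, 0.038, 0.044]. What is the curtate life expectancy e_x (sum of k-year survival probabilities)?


e_x = sum_{k=1}^{n} k_p_x
k_p_x values:
  1_p_x = 0.972
  2_p_x = 0.935064
  3_p_x = 0.893921
e_x = 2.801


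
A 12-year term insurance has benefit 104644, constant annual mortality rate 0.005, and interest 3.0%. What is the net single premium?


NSP = benefit * sum_{k=0}^{n-1} k_p_x * q * v^(k+1)
With constant q=0.005, v=0.970874
Sum = 0.048509
NSP = 104644 * 0.048509
= 5076.2013


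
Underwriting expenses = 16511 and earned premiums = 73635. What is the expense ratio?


Expense ratio = expenses / premiums
= 16511 / 73635
= 0.2242


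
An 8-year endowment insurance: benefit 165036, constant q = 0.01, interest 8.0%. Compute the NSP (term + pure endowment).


Term component = 9195.618
Pure endowment = 8_p_x * v^8 * benefit = 0.922745 * 0.540269 * 165036 = 82275.4378
NSP = 91471.0558


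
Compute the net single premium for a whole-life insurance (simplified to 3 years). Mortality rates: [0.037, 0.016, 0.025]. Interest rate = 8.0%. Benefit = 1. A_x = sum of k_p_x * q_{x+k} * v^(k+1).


v = 0.925926
Year 0: k_p_x=1.0, q=0.037, term=0.034259
Year 1: k_p_x=0.963, q=0.016, term=0.01321
Year 2: k_p_x=0.947592, q=0.025, term=0.018806
A_x = 0.0663


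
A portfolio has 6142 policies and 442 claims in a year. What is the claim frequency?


frequency = claims / policies
= 442 / 6142
= 0.072


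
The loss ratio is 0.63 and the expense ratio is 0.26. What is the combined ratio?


Combined ratio = loss ratio + expense ratio
= 0.63 + 0.26
= 0.89


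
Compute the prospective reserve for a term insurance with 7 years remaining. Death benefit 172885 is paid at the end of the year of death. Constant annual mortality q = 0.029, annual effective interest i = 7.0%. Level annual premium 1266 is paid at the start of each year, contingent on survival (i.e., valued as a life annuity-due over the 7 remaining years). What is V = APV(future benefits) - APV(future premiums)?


v = 1/(1+i) = 0.934579
APV(future benefits) per unit = sum_{k=0}^{6} k_p_x * q * v^(k+1) = 0.144469
APV(future benefits) = 172885 * 0.144469 = 24976.4843
Life annuity-due factor ä_{x:7} = sum_{k=0}^{6} k_p_x * v^k = 5.3304
APV(future premiums) = 1266 * 5.3304 = 6748.286
V = 24976.4843 - 6748.286
= 18228.1983


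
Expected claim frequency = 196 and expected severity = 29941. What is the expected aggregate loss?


E[S] = E[N] * E[X]
= 196 * 29941
= 5.8684e+06


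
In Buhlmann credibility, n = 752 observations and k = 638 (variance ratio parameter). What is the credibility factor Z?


Z = n / (n + k)
= 752 / (752 + 638)
= 752 / 1390
= 0.541


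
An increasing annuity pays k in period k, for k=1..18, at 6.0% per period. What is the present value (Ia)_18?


(Ia)_n = sum_{k=1}^{n} k * v^k, v = 1/(1+i)
v = 0.943396
Sum computed term by term:
(Ia)_18 = 86.1845


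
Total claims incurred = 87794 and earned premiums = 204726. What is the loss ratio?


Loss ratio = claims / premiums
= 87794 / 204726
= 0.4288


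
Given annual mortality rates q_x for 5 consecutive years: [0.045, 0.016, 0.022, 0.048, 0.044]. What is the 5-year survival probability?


p_k = 1 - q_k for each year
Survival = product of (1 - q_k)
= 0.955 * 0.984 * 0.978 * 0.952 * 0.956
= 0.8364


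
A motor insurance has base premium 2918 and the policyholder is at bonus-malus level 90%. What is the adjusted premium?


adjusted = base * BM_level / 100
= 2918 * 90 / 100
= 2918 * 0.9
= 2626.2


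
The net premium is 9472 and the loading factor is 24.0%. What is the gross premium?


Gross = net * (1 + loading)
= 9472 * (1 + 0.24)
= 9472 * 1.24
= 11745.28


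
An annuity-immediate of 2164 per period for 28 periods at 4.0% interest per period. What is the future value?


FV = PMT * ((1+i)^n - 1) / i
= 2164 * ((1.04)^28 - 1) / 0.04
= 2164 * (2.998703 - 1) / 0.04
= 108129.8496


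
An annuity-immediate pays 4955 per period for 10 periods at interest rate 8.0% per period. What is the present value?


PV = PMT * (1 - (1+i)^(-n)) / i
= 4955 * (1 - (1+0.08)^(-10)) / 0.08
= 4955 * (1 - 0.463193) / 0.08
= 4955 * 6.710081
= 33248.4533
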